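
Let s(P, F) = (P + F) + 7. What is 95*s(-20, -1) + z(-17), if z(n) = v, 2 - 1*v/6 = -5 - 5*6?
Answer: -1108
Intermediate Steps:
s(P, F) = 7 + F + P (s(P, F) = (F + P) + 7 = 7 + F + P)
v = 222 (v = 12 - 6*(-5 - 5*6) = 12 - 6*(-5 - 30) = 12 - 6*(-35) = 12 + 210 = 222)
z(n) = 222
95*s(-20, -1) + z(-17) = 95*(7 - 1 - 20) + 222 = 95*(-14) + 222 = -1330 + 222 = -1108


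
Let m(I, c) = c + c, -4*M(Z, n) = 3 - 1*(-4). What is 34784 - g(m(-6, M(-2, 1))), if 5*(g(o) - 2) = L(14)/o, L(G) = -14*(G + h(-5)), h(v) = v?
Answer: 173874/5 ≈ 34775.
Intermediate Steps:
M(Z, n) = -7/4 (M(Z, n) = -(3 - 1*(-4))/4 = -(3 + 4)/4 = -1/4*7 = -7/4)
m(I, c) = 2*c
L(G) = 70 - 14*G (L(G) = -14*(G - 5) = -14*(-5 + G) = 70 - 14*G)
g(o) = 2 - 126/(5*o) (g(o) = 2 + ((70 - 14*14)/o)/5 = 2 + ((70 - 196)/o)/5 = 2 + (-126/o)/5 = 2 - 126/(5*o))
34784 - g(m(-6, M(-2, 1))) = 34784 - (2 - 126/(5*(2*(-7/4)))) = 34784 - (2 - 126/(5*(-7/2))) = 34784 - (2 - 126/5*(-2/7)) = 34784 - (2 + 36/5) = 34784 - 1*46/5 = 34784 - 46/5 = 173874/5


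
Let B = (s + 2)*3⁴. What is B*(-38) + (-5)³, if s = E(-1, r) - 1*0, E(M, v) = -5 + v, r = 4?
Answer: -3203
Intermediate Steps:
s = -1 (s = (-5 + 4) - 1*0 = -1 + 0 = -1)
B = 81 (B = (-1 + 2)*3⁴ = 1*81 = 81)
B*(-38) + (-5)³ = 81*(-38) + (-5)³ = -3078 - 125 = -3203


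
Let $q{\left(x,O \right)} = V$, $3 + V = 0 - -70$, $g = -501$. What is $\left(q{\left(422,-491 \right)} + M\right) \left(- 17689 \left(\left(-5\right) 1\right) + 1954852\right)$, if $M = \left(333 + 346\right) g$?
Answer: $-694949829264$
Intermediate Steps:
$V = 67$ ($V = -3 + \left(0 - -70\right) = -3 + \left(0 + 70\right) = -3 + 70 = 67$)
$M = -340179$ ($M = \left(333 + 346\right) \left(-501\right) = 679 \left(-501\right) = -340179$)
$q{\left(x,O \right)} = 67$
$\left(q{\left(422,-491 \right)} + M\right) \left(- 17689 \left(\left(-5\right) 1\right) + 1954852\right) = \left(67 - 340179\right) \left(- 17689 \left(\left(-5\right) 1\right) + 1954852\right) = - 340112 \left(\left(-17689\right) \left(-5\right) + 1954852\right) = - 340112 \left(88445 + 1954852\right) = \left(-340112\right) 2043297 = -694949829264$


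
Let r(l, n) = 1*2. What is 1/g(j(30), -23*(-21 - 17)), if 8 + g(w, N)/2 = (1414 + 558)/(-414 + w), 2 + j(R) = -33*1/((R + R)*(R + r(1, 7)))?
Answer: -266251/6784176 ≈ -0.039246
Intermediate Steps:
r(l, n) = 2
j(R) = -2 - 33/(2*R*(2 + R)) (j(R) = -2 - 33*1/((R + 2)*(R + R)) = -2 - 33*1/(2*R*(2 + R)) = -2 - 33/(2*R*(2 + R)))
g(w, N) = -16 + 3944/(-414 + w) (g(w, N) = -16 + 2*((1414 + 558)/(-414 + w)) = -16 + 2*(1972/(-414 + w)) = -16 + 3944/(-414 + w))
1/g(j(30), -23*(-21 - 17)) = 1/(8*(1321 - (-33 - 8*30 - 4*30²)/(30*(2 + 30)))/(-414 + (½)*(-33 - 8*30 - 4*30²)/(30*(2 + 30)))) = 1/(8*(1321 - (-33 - 240 - 4*900)/(30*32))/(-414 + (½)*(1/30)*(-33 - 240 - 4*900)/32)) = 1/(8*(1321 - (-33 - 240 - 3600)/(30*32))/(-414 + (½)*(1/30)*(1/32)*(-33 - 240 - 3600))) = 1/(8*(1321 - (-3873)/(30*32))/(-414 + (½)*(1/30)*(1/32)*(-3873))) = 1/(8*(1321 - 2*(-1291/640))/(-414 - 1291/640)) = 1/(8*(1321 + 1291/320)/(-266251/640)) = 1/(8*(-640/266251)*(424011/320)) = 1/(-6784176/266251) = -266251/6784176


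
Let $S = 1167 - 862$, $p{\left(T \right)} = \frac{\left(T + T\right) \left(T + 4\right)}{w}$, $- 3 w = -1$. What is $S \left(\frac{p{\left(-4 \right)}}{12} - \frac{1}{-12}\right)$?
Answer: $\frac{305}{12} \approx 25.417$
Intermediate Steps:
$w = \frac{1}{3}$ ($w = \left(- \frac{1}{3}\right) \left(-1\right) = \frac{1}{3} \approx 0.33333$)
$p{\left(T \right)} = 6 T \left(4 + T\right)$ ($p{\left(T \right)} = \left(T + T\right) \left(T + 4\right) \frac{1}{\frac{1}{3}} = 2 T \left(4 + T\right) 3 = 6 T \left(4 + T\right)$)
$S = 305$
$S \left(\frac{p{\left(-4 \right)}}{12} - \frac{1}{-12}\right) = 305 \left(\frac{6 \left(-4\right) \left(4 - 4\right)}{12} - \frac{1}{-12}\right) = 305 \left(6 \left(-4\right) 0 \cdot \frac{1}{12} - - \frac{1}{12}\right) = 305 \left(0 \cdot \frac{1}{12} + \frac{1}{12}\right) = 305 \left(0 + \frac{1}{12}\right) = 305 \cdot \frac{1}{12} = \frac{305}{12}$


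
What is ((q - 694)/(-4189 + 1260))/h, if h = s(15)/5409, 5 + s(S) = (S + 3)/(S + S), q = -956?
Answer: -2028375/2929 ≈ -692.51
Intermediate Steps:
s(S) = -5 + (3 + S)/(2*S) (s(S) = -5 + (S + 3)/(S + S) = -5 + (3 + S)/((2*S)) = -5 + (3 + S)*(1/(2*S)) = -5 + (3 + S)/(2*S))
h = -22/27045 (h = ((3/2)*(1 - 3*15)/15)/5409 = ((3/2)*(1/15)*(1 - 45))*(1/5409) = ((3/2)*(1/15)*(-44))*(1/5409) = -22/5*1/5409 = -22/27045 ≈ -0.00081346)
((q - 694)/(-4189 + 1260))/h = ((-956 - 694)/(-4189 + 1260))/(-22/27045) = -1650/(-2929)*(-27045/22) = -1650*(-1/2929)*(-27045/22) = (1650/2929)*(-27045/22) = -2028375/2929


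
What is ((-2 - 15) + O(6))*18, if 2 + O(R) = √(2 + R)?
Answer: -342 + 36*√2 ≈ -291.09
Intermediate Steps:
O(R) = -2 + √(2 + R)
((-2 - 15) + O(6))*18 = ((-2 - 15) + (-2 + √(2 + 6)))*18 = (-17 + (-2 + √8))*18 = (-17 + (-2 + 2*√2))*18 = (-19 + 2*√2)*18 = -342 + 36*√2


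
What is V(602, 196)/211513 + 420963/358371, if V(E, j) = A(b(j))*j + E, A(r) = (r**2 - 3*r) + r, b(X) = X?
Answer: 920029290515/25266708441 ≈ 36.413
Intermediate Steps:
A(r) = r**2 - 2*r
V(E, j) = E + j**2*(-2 + j) (V(E, j) = (j*(-2 + j))*j + E = j**2*(-2 + j) + E = E + j**2*(-2 + j))
V(602, 196)/211513 + 420963/358371 = (602 + 196**2*(-2 + 196))/211513 + 420963/358371 = (602 + 38416*194)*(1/211513) + 420963*(1/358371) = (602 + 7452704)*(1/211513) + 140321/119457 = 7453306*(1/211513) + 140321/119457 = 7453306/211513 + 140321/119457 = 920029290515/25266708441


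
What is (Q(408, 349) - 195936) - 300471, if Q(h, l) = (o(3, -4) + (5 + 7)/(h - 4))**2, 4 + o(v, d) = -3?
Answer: -5063352191/10201 ≈ -4.9636e+5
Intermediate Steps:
o(v, d) = -7 (o(v, d) = -4 - 3 = -7)
Q(h, l) = (-7 + 12/(-4 + h))**2 (Q(h, l) = (-7 + (5 + 7)/(h - 4))**2 = (-7 + 12/(-4 + h))**2)
(Q(408, 349) - 195936) - 300471 = ((40 - 7*408)**2/(-4 + 408)**2 - 195936) - 300471 = ((40 - 2856)**2/404**2 - 195936) - 300471 = ((1/163216)*(-2816)**2 - 195936) - 300471 = ((1/163216)*7929856 - 195936) - 300471 = (495616/10201 - 195936) - 300471 = -1998247520/10201 - 300471 = -5063352191/10201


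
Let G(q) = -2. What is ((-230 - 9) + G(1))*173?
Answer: -41693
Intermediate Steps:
((-230 - 9) + G(1))*173 = ((-230 - 9) - 2)*173 = (-239 - 2)*173 = -241*173 = -41693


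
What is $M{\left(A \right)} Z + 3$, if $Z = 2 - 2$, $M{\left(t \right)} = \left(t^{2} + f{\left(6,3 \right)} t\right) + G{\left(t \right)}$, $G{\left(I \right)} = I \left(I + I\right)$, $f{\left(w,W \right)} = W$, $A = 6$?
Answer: $3$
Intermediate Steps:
$G{\left(I \right)} = 2 I^{2}$ ($G{\left(I \right)} = I 2 I = 2 I^{2}$)
$M{\left(t \right)} = 3 t + 3 t^{2}$ ($M{\left(t \right)} = \left(t^{2} + 3 t\right) + 2 t^{2} = 3 t + 3 t^{2}$)
$Z = 0$
$M{\left(A \right)} Z + 3 = 3 \cdot 6 \left(1 + 6\right) 0 + 3 = 3 \cdot 6 \cdot 7 \cdot 0 + 3 = 126 \cdot 0 + 3 = 0 + 3 = 3$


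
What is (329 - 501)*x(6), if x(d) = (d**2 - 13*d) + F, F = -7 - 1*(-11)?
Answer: 6536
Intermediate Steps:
F = 4 (F = -7 + 11 = 4)
x(d) = 4 + d**2 - 13*d (x(d) = (d**2 - 13*d) + 4 = 4 + d**2 - 13*d)
(329 - 501)*x(6) = (329 - 501)*(4 + 6**2 - 13*6) = -172*(4 + 36 - 78) = -172*(-38) = 6536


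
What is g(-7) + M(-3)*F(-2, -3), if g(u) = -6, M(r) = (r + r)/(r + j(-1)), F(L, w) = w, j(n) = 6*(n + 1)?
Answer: -12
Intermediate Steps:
j(n) = 6 + 6*n (j(n) = 6*(1 + n) = 6 + 6*n)
M(r) = 2 (M(r) = (r + r)/(r + (6 + 6*(-1))) = (2*r)/(r + (6 - 6)) = (2*r)/(r + 0) = (2*r)/r = 2)
g(-7) + M(-3)*F(-2, -3) = -6 + 2*(-3) = -6 - 6 = -12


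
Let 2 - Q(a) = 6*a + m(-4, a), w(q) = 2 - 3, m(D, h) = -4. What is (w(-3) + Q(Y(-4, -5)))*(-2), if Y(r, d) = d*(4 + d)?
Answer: 50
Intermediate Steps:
w(q) = -1
Q(a) = 6 - 6*a (Q(a) = 2 - (6*a - 4) = 2 - (-4 + 6*a) = 2 + (4 - 6*a) = 6 - 6*a)
(w(-3) + Q(Y(-4, -5)))*(-2) = (-1 + (6 - (-30)*(4 - 5)))*(-2) = (-1 + (6 - (-30)*(-1)))*(-2) = (-1 + (6 - 6*5))*(-2) = (-1 + (6 - 30))*(-2) = (-1 - 24)*(-2) = -25*(-2) = 50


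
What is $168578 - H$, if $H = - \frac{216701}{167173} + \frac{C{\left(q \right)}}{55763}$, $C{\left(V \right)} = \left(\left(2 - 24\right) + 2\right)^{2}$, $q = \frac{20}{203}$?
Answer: $\frac{1571507596164085}{9322067999} \approx 1.6858 \cdot 10^{5}$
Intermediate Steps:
$q = \frac{20}{203}$ ($q = 20 \cdot \frac{1}{203} = \frac{20}{203} \approx 0.098522$)
$C{\left(V \right)} = 400$ ($C{\left(V \right)} = \left(\left(2 - 24\right) + 2\right)^{2} = \left(-22 + 2\right)^{2} = \left(-20\right)^{2} = 400$)
$H = - \frac{12017028663}{9322067999}$ ($H = - \frac{216701}{167173} + \frac{400}{55763} = - \frac{12017028663}{9322067999} \approx -1.2891$)
$168578 - H = 168578 - - \frac{12017028663}{9322067999} = 168578 + \frac{12017028663}{9322067999} = \frac{1571507596164085}{9322067999}$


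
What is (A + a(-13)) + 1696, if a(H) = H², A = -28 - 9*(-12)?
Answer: 1945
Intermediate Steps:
A = 80 (A = -28 + 108 = 80)
(A + a(-13)) + 1696 = (80 + (-13)²) + 1696 = (80 + 169) + 1696 = 249 + 1696 = 1945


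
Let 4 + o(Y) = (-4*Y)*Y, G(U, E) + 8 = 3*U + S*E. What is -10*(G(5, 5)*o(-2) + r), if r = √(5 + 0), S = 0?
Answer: 1400 - 10*√5 ≈ 1377.6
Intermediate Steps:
G(U, E) = -8 + 3*U (G(U, E) = -8 + (3*U + 0*E) = -8 + (3*U + 0) = -8 + 3*U)
o(Y) = -4 - 4*Y² (o(Y) = -4 + (-4*Y)*Y = -4 - 4*Y²)
r = √5 ≈ 2.2361
-10*(G(5, 5)*o(-2) + r) = -10*((-8 + 3*5)*(-4 - 4*(-2)²) + √5) = -10*((-8 + 15)*(-4 - 4*4) + √5) = -10*(7*(-4 - 16) + √5) = -10*(7*(-20) + √5) = -10*(-140 + √5) = 1400 - 10*√5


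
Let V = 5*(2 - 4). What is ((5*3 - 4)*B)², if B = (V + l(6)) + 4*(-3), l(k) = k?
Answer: 30976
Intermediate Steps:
V = -10 (V = 5*(-2) = -10)
B = -16 (B = (-10 + 6) + 4*(-3) = -4 - 12 = -16)
((5*3 - 4)*B)² = ((5*3 - 4)*(-16))² = ((15 - 4)*(-16))² = (11*(-16))² = (-176)² = 30976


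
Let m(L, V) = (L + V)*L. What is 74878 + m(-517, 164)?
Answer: 257379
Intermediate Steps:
m(L, V) = L*(L + V)
74878 + m(-517, 164) = 74878 - 517*(-517 + 164) = 74878 - 517*(-353) = 74878 + 182501 = 257379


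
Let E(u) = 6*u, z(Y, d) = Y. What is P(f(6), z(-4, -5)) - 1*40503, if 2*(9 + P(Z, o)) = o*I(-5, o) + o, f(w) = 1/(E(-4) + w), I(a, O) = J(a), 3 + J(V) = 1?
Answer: -40510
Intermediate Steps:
J(V) = -2 (J(V) = -3 + 1 = -2)
I(a, O) = -2
f(w) = 1/(-24 + w) (f(w) = 1/(6*(-4) + w) = 1/(-24 + w))
P(Z, o) = -9 - o/2 (P(Z, o) = -9 + (o*(-2) + o)/2 = -9 + (-2*o + o)/2 = -9 + (-o)/2 = -9 - o/2)
P(f(6), z(-4, -5)) - 1*40503 = (-9 - 1/2*(-4)) - 1*40503 = (-9 + 2) - 40503 = -7 - 40503 = -40510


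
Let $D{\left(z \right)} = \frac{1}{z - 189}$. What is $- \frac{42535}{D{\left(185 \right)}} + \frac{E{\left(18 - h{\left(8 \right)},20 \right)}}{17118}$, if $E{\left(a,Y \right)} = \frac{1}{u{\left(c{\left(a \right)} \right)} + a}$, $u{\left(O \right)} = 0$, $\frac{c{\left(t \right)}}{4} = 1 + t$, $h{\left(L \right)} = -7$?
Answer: $\frac{72811413001}{427950} \approx 1.7014 \cdot 10^{5}$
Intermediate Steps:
$D{\left(z \right)} = \frac{1}{-189 + z}$
$c{\left(t \right)} = 4 + 4 t$ ($c{\left(t \right)} = 4 \left(1 + t\right) = 4 + 4 t$)
$E{\left(a,Y \right)} = \frac{1}{a}$ ($E{\left(a,Y \right)} = \frac{1}{0 + a} = \frac{1}{a}$)
$- \frac{42535}{D{\left(185 \right)}} + \frac{E{\left(18 - h{\left(8 \right)},20 \right)}}{17118} = - \frac{42535}{\frac{1}{-189 + 185}} + \frac{1}{\left(18 - -7\right) 17118} = - \frac{42535}{\frac{1}{-4}} + \frac{1}{18 + 7} \cdot \frac{1}{17118} = - \frac{42535}{- \frac{1}{4}} + \frac{1}{25} \cdot \frac{1}{17118} = \left(-42535\right) \left(-4\right) + \frac{1}{25} \cdot \frac{1}{17118} = 170140 + \frac{1}{427950} = \frac{72811413001}{427950}$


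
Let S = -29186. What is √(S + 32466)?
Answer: 4*√205 ≈ 57.271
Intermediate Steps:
√(S + 32466) = √(-29186 + 32466) = √3280 = 4*√205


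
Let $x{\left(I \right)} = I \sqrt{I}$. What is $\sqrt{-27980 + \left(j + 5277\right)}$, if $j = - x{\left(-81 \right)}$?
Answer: $\sqrt{-22703 + 729 i} \approx 2.419 + 150.69 i$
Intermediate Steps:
$x{\left(I \right)} = I^{\frac{3}{2}}$
$j = 729 i$ ($j = - \left(-81\right)^{\frac{3}{2}} = - \left(-729\right) i = 729 i \approx 729.0 i$)
$\sqrt{-27980 + \left(j + 5277\right)} = \sqrt{-27980 + \left(729 i + 5277\right)} = \sqrt{-27980 + \left(5277 + 729 i\right)} = \sqrt{-22703 + 729 i}$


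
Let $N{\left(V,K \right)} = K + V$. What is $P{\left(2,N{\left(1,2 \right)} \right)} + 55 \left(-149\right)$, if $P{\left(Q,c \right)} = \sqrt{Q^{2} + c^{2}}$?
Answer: $-8195 + \sqrt{13} \approx -8191.4$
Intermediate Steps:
$P{\left(2,N{\left(1,2 \right)} \right)} + 55 \left(-149\right) = \sqrt{2^{2} + \left(2 + 1\right)^{2}} + 55 \left(-149\right) = \sqrt{4 + 3^{2}} - 8195 = \sqrt{4 + 9} - 8195 = \sqrt{13} - 8195 = -8195 + \sqrt{13}$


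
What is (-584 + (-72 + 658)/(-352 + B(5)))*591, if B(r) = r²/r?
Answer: -120111294/347 ≈ -3.4614e+5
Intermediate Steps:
B(r) = r
(-584 + (-72 + 658)/(-352 + B(5)))*591 = (-584 + (-72 + 658)/(-352 + 5))*591 = (-584 + 586/(-347))*591 = (-584 + 586*(-1/347))*591 = (-584 - 586/347)*591 = -203234/347*591 = -120111294/347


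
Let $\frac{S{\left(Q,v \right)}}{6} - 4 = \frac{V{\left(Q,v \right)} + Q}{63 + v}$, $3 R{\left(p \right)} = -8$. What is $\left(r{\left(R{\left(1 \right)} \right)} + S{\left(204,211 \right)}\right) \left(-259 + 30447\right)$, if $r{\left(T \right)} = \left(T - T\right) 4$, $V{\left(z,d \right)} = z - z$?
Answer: $\frac{117733200}{137} \approx 8.5937 \cdot 10^{5}$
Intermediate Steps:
$V{\left(z,d \right)} = 0$
$R{\left(p \right)} = - \frac{8}{3}$ ($R{\left(p \right)} = \frac{1}{3} \left(-8\right) = - \frac{8}{3}$)
$r{\left(T \right)} = 0$ ($r{\left(T \right)} = 0 \cdot 4 = 0$)
$S{\left(Q,v \right)} = 24 + \frac{6 Q}{63 + v}$ ($S{\left(Q,v \right)} = 24 + 6 \frac{0 + Q}{63 + v} = 24 + 6 \frac{Q}{63 + v} = 24 + \frac{6 Q}{63 + v}$)
$\left(r{\left(R{\left(1 \right)} \right)} + S{\left(204,211 \right)}\right) \left(-259 + 30447\right) = \left(0 + \frac{6 \left(252 + 204 + 4 \cdot 211\right)}{63 + 211}\right) \left(-259 + 30447\right) = \left(0 + \frac{6 \left(252 + 204 + 844\right)}{274}\right) 30188 = \left(0 + 6 \cdot \frac{1}{274} \cdot 1300\right) 30188 = \left(0 + \frac{3900}{137}\right) 30188 = \frac{3900}{137} \cdot 30188 = \frac{117733200}{137}$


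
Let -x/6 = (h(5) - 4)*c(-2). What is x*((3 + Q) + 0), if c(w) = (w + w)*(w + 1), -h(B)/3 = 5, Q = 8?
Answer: 5016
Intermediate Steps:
h(B) = -15 (h(B) = -3*5 = -15)
c(w) = 2*w*(1 + w) (c(w) = (2*w)*(1 + w) = 2*w*(1 + w))
x = 456 (x = -6*(-15 - 4)*2*(-2)*(1 - 2) = -(-114)*2*(-2)*(-1) = -(-114)*4 = -6*(-76) = 456)
x*((3 + Q) + 0) = 456*((3 + 8) + 0) = 456*(11 + 0) = 456*11 = 5016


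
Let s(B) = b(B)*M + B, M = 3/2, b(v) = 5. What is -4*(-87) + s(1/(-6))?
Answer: 1066/3 ≈ 355.33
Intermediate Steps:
M = 3/2 (M = 3*(½) = 3/2 ≈ 1.5000)
s(B) = 15/2 + B (s(B) = 5*(3/2) + B = 15/2 + B)
-4*(-87) + s(1/(-6)) = -4*(-87) + (15/2 + 1/(-6)) = 348 + (15/2 - ⅙) = 348 + 22/3 = 1066/3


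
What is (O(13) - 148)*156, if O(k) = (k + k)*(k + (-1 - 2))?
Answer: 17472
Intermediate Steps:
O(k) = 2*k*(-3 + k) (O(k) = (2*k)*(k - 3) = (2*k)*(-3 + k) = 2*k*(-3 + k))
(O(13) - 148)*156 = (2*13*(-3 + 13) - 148)*156 = (2*13*10 - 148)*156 = (260 - 148)*156 = 112*156 = 17472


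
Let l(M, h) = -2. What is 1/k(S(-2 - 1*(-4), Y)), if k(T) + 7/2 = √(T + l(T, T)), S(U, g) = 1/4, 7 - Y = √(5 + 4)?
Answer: -¼ - I*√7/28 ≈ -0.25 - 0.094491*I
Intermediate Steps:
Y = 4 (Y = 7 - √(5 + 4) = 7 - √9 = 7 - 1*3 = 7 - 3 = 4)
S(U, g) = ¼
k(T) = -7/2 + √(-2 + T) (k(T) = -7/2 + √(T - 2) = -7/2 + √(-2 + T))
1/k(S(-2 - 1*(-4), Y)) = 1/(-7/2 + √(-2 + ¼)) = 1/(-7/2 + √(-7/4)) = 1/(-7/2 + I*√7/2)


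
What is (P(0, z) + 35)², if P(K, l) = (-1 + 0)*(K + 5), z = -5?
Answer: 900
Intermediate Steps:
P(K, l) = -5 - K (P(K, l) = -(5 + K) = -5 - K)
(P(0, z) + 35)² = ((-5 - 1*0) + 35)² = ((-5 + 0) + 35)² = (-5 + 35)² = 30² = 900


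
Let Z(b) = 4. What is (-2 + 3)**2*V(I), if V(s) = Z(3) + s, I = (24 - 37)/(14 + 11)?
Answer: 87/25 ≈ 3.4800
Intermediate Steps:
I = -13/25 ≈ -0.52000
V(s) = 4 + s
(-2 + 3)**2*V(I) = (-2 + 3)**2*(4 - 13/25) = 1**2*(87/25) = 1*(87/25) = 87/25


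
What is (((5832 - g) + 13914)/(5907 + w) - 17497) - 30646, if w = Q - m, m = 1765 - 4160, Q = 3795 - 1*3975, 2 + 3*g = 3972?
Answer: -586498535/12183 ≈ -48141.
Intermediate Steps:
g = 3970/3 (g = -2/3 + (1/3)*3972 = -2/3 + 1324 = 3970/3 ≈ 1323.3)
Q = -180 (Q = 3795 - 3975 = -180)
m = -2395
w = 2215 (w = -180 - 1*(-2395) = -180 + 2395 = 2215)
(((5832 - g) + 13914)/(5907 + w) - 17497) - 30646 = (((5832 - 1*3970/3) + 13914)/(5907 + 2215) - 17497) - 30646 = (((5832 - 3970/3) + 13914)/8122 - 17497) - 30646 = ((13526/3 + 13914)*(1/8122) - 17497) - 30646 = ((55268/3)*(1/8122) - 17497) - 30646 = (27634/12183 - 17497) - 30646 = -213138317/12183 - 30646 = -586498535/12183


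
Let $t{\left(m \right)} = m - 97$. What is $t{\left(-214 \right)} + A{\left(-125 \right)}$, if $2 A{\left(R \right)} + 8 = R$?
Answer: $- \frac{755}{2} \approx -377.5$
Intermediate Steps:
$A{\left(R \right)} = -4 + \frac{R}{2}$
$t{\left(m \right)} = -97 + m$ ($t{\left(m \right)} = m - 97 = -97 + m$)
$t{\left(-214 \right)} + A{\left(-125 \right)} = \left(-97 - 214\right) + \left(-4 + \frac{1}{2} \left(-125\right)\right) = -311 - \frac{133}{2} = - \frac{755}{2}$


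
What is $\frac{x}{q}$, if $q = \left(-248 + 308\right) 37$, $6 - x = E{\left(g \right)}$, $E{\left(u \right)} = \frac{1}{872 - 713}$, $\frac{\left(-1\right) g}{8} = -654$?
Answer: $\frac{953}{352980} \approx 0.0026999$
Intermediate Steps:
$g = 5232$ ($g = \left(-8\right) \left(-654\right) = 5232$)
$E{\left(u \right)} = \frac{1}{159}$
$x = \frac{953}{159}$ ($x = 6 - \frac{1}{159} = \frac{953}{159} \approx 5.9937$)
$q = 2220$ ($q = 60 \cdot 37 = 2220$)
$\frac{x}{q} = \frac{953}{159 \cdot 2220} = \frac{953}{159} \cdot \frac{1}{2220} = \frac{953}{352980}$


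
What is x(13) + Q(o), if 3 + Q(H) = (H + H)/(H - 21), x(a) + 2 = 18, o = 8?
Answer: 153/13 ≈ 11.769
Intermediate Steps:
x(a) = 16 (x(a) = -2 + 18 = 16)
Q(H) = -3 + 2*H/(-21 + H) (Q(H) = -3 + (H + H)/(H - 21) = -3 + (2*H)/(-21 + H) = -3 + 2*H/(-21 + H))
x(13) + Q(o) = 16 + (63 - 1*8)/(-21 + 8) = 16 + (63 - 8)/(-13) = 16 - 1/13*55 = 16 - 55/13 = 153/13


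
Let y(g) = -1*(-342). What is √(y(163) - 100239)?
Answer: I*√99897 ≈ 316.06*I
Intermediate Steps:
y(g) = 342
√(y(163) - 100239) = √(342 - 100239) = √(-99897) = I*√99897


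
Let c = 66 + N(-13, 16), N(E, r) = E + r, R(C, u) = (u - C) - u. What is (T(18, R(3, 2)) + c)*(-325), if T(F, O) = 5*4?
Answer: -28925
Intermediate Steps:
R(C, u) = -C
c = 69 (c = 66 + (-13 + 16) = 66 + 3 = 69)
T(F, O) = 20
(T(18, R(3, 2)) + c)*(-325) = (20 + 69)*(-325) = 89*(-325) = -28925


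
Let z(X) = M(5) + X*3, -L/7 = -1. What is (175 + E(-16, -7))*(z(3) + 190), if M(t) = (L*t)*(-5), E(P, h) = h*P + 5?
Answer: 7008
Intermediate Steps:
L = 7 (L = -7*(-1) = 7)
E(P, h) = 5 + P*h (E(P, h) = P*h + 5 = 5 + P*h)
M(t) = -35*t (M(t) = (7*t)*(-5) = -35*t)
z(X) = -175 + 3*X (z(X) = -35*5 + X*3 = -175 + 3*X)
(175 + E(-16, -7))*(z(3) + 190) = (175 + (5 - 16*(-7)))*((-175 + 3*3) + 190) = (175 + (5 + 112))*((-175 + 9) + 190) = (175 + 117)*(-166 + 190) = 292*24 = 7008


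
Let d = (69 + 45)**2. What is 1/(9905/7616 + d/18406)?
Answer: 10012864/20092069 ≈ 0.49835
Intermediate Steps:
d = 12996 (d = 114**2 = 12996)
1/(9905/7616 + d/18406) = 1/(9905/7616 + 12996/18406) = 1/(9905*(1/7616) + 12996*(1/18406)) = 1/(1415/1088 + 6498/9203) = 1/(20092069/10012864) = 10012864/20092069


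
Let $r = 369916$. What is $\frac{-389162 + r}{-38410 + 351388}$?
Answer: $- \frac{9623}{156489} \approx -0.061493$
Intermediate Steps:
$\frac{-389162 + r}{-38410 + 351388} = \frac{-389162 + 369916}{-38410 + 351388} = - \frac{19246}{312978} = \left(-19246\right) \frac{1}{312978} = - \frac{9623}{156489}$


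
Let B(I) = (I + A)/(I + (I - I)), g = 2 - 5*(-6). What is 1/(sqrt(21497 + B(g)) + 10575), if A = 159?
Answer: 7520/79508709 - 4*sqrt(16990)/397543545 ≈ 9.3269e-5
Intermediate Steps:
g = 32 (g = 2 + 30 = 32)
B(I) = (159 + I)/I (B(I) = (I + 159)/(I + (I - I)) = (159 + I)/(I + 0) = (159 + I)/I)
1/(sqrt(21497 + B(g)) + 10575) = 1/(sqrt(21497 + (159 + 32)/32) + 10575) = 1/(sqrt(21497 + (1/32)*191) + 10575) = 1/(sqrt(21497 + 191/32) + 10575) = 1/(sqrt(688095/32) + 10575) = 1/(9*sqrt(16990)/8 + 10575) = 1/(10575 + 9*sqrt(16990)/8)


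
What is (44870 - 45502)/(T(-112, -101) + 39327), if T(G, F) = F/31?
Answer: -4898/304759 ≈ -0.016072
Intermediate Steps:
T(G, F) = F/31
(44870 - 45502)/(T(-112, -101) + 39327) = (44870 - 45502)/((1/31)*(-101) + 39327) = -632/(-101/31 + 39327) = -632/1219036/31 = -632*31/1219036 = -4898/304759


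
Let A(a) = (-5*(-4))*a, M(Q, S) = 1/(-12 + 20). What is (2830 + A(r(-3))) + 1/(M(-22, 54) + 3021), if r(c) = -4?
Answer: 66464758/24169 ≈ 2750.0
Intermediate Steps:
M(Q, S) = ⅛ (M(Q, S) = 1/8 = ⅛)
A(a) = 20*a
(2830 + A(r(-3))) + 1/(M(-22, 54) + 3021) = (2830 + 20*(-4)) + 1/(⅛ + 3021) = (2830 - 80) + 1/(24169/8) = 2750 + 8/24169 = 66464758/24169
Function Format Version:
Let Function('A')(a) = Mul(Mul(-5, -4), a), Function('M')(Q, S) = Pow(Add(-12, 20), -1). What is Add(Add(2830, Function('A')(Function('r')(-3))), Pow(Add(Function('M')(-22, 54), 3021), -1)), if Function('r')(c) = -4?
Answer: Rational(66464758, 24169) ≈ 2750.0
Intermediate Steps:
Function('M')(Q, S) = Rational(1, 8) (Function('M')(Q, S) = Pow(8, -1) = Rational(1, 8))
Function('A')(a) = Mul(20, a)
Add(Add(2830, Function('A')(Function('r')(-3))), Pow(Add(Function('M')(-22, 54), 3021), -1)) = Add(Add(2830, Mul(20, -4)), Pow(Add(Rational(1, 8), 3021), -1)) = Add(Add(2830, -80), Pow(Rational(24169, 8), -1)) = Add(2750, Rational(8, 24169)) = Rational(66464758, 24169)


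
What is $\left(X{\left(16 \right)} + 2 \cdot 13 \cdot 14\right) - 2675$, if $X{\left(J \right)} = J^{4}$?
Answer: $63225$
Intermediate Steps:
$\left(X{\left(16 \right)} + 2 \cdot 13 \cdot 14\right) - 2675 = \left(16^{4} + 2 \cdot 13 \cdot 14\right) - 2675 = \left(65536 + 26 \cdot 14\right) - 2675 = \left(65536 + 364\right) - 2675 = 65900 - 2675 = 63225$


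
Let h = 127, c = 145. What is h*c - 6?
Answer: 18409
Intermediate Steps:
h*c - 6 = 127*145 - 6 = 18415 - 6 = 18409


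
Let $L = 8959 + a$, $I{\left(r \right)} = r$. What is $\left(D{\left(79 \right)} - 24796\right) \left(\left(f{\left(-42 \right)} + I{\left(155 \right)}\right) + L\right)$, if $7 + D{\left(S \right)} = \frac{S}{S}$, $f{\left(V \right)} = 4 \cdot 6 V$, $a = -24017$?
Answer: $394624622$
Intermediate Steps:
$f{\left(V \right)} = 24 V$
$L = -15058$ ($L = 8959 - 24017 = -15058$)
$D{\left(S \right)} = -6$ ($D{\left(S \right)} = -7 + \frac{S}{S} = -7 + 1 = -6$)
$\left(D{\left(79 \right)} - 24796\right) \left(\left(f{\left(-42 \right)} + I{\left(155 \right)}\right) + L\right) = \left(-6 - 24796\right) \left(\left(24 \left(-42\right) + 155\right) - 15058\right) = - 24802 \left(\left(-1008 + 155\right) - 15058\right) = - 24802 \left(-853 - 15058\right) = \left(-24802\right) \left(-15911\right) = 394624622$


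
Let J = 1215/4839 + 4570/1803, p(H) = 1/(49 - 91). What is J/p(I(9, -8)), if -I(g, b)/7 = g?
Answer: -113422750/969413 ≈ -117.00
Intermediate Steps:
I(g, b) = -7*g
p(H) = -1/42 (p(H) = 1/(-42) = -1/42)
J = 8101625/2908239 (J = 1215*(1/4839) + 4570*(1/1803) = 405/1613 + 4570/1803 = 8101625/2908239 ≈ 2.7857)
J/p(I(9, -8)) = 8101625/(2908239*(-1/42)) = (8101625/2908239)*(-42) = -113422750/969413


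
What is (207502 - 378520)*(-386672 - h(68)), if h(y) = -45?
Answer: 66120176286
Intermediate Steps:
(207502 - 378520)*(-386672 - h(68)) = (207502 - 378520)*(-386672 - 1*(-45)) = -171018*(-386672 + 45) = -171018*(-386627) = 66120176286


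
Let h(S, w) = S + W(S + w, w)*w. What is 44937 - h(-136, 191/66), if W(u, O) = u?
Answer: 198015923/4356 ≈ 45458.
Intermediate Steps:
h(S, w) = S + w*(S + w) (h(S, w) = S + (S + w)*w = S + w*(S + w))
44937 - h(-136, 191/66) = 44937 - (-136 + (191/66)*(-136 + 191/66)) = 44937 - (-136 + (191*(1/66))*(-136 + 191*(1/66))) = 44937 - (-136 + 191*(-136 + 191/66)/66) = 44937 - (-136 + (191/66)*(-8785/66)) = 44937 - (-136 - 1677935/4356) = 44937 - 1*(-2270351/4356) = 44937 + 2270351/4356 = 198015923/4356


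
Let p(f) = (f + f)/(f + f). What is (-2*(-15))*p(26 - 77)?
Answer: 30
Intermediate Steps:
p(f) = 1 (p(f) = (2*f)/((2*f)) = (2*f)*(1/(2*f)) = 1)
(-2*(-15))*p(26 - 77) = -2*(-15)*1 = 30*1 = 30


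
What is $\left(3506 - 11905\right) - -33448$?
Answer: $25049$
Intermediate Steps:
$\left(3506 - 11905\right) - -33448 = -8399 + 33448 = 25049$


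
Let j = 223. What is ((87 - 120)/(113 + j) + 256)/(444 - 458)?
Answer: -28661/1568 ≈ -18.279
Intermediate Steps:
((87 - 120)/(113 + j) + 256)/(444 - 458) = ((87 - 120)/(113 + 223) + 256)/(444 - 458) = (-33/336 + 256)/(-14) = (-33*1/336 + 256)*(-1/14) = (-11/112 + 256)*(-1/14) = (28661/112)*(-1/14) = -28661/1568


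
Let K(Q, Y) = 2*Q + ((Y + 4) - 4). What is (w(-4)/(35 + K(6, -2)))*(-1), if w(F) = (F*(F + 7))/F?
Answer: -1/15 ≈ -0.066667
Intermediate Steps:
w(F) = 7 + F (w(F) = (F*(7 + F))/F = 7 + F)
K(Q, Y) = Y + 2*Q (K(Q, Y) = 2*Q + ((4 + Y) - 4) = 2*Q + Y = Y + 2*Q)
(w(-4)/(35 + K(6, -2)))*(-1) = ((7 - 4)/(35 + (-2 + 2*6)))*(-1) = (3/(35 + (-2 + 12)))*(-1) = (3/(35 + 10))*(-1) = (3/45)*(-1) = (3*(1/45))*(-1) = (1/15)*(-1) = -1/15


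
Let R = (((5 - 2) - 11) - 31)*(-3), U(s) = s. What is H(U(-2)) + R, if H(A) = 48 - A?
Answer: 167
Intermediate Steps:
R = 117 (R = ((3 - 11) - 31)*(-3) = (-8 - 31)*(-3) = -39*(-3) = 117)
H(U(-2)) + R = (48 - 1*(-2)) + 117 = (48 + 2) + 117 = 50 + 117 = 167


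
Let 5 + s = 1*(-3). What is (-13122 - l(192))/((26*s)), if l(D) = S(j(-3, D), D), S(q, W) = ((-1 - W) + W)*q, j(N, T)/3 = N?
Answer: 13131/208 ≈ 63.130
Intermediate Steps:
j(N, T) = 3*N
s = -8 (s = -5 + 1*(-3) = -5 - 3 = -8)
S(q, W) = -q
l(D) = 9 (l(D) = -3*(-3) = -1*(-9) = 9)
(-13122 - l(192))/((26*s)) = (-13122 - 1*9)/((26*(-8))) = (-13122 - 9)/(-208) = -13131*(-1/208) = 13131/208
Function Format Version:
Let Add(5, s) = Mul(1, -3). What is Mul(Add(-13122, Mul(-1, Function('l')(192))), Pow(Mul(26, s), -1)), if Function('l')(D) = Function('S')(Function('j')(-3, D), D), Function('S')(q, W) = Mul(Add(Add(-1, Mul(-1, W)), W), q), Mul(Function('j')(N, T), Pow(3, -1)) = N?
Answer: Rational(13131, 208) ≈ 63.130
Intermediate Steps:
Function('j')(N, T) = Mul(3, N)
s = -8 (s = Add(-5, Mul(1, -3)) = Add(-5, -3) = -8)
Function('S')(q, W) = Mul(-1, q)
Function('l')(D) = 9 (Function('l')(D) = Mul(-1, Mul(3, -3)) = Mul(-1, -9) = 9)
Mul(Add(-13122, Mul(-1, Function('l')(192))), Pow(Mul(26, s), -1)) = Mul(Add(-13122, Mul(-1, 9)), Pow(Mul(26, -8), -1)) = Mul(Add(-13122, -9), Pow(-208, -1)) = Mul(-13131, Rational(-1, 208)) = Rational(13131, 208)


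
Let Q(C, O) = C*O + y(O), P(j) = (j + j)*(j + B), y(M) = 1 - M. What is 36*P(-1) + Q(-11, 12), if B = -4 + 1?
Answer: 145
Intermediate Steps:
B = -3
P(j) = 2*j*(-3 + j) (P(j) = (j + j)*(j - 3) = (2*j)*(-3 + j) = 2*j*(-3 + j))
Q(C, O) = 1 - O + C*O (Q(C, O) = C*O + (1 - O) = 1 - O + C*O)
36*P(-1) + Q(-11, 12) = 36*(2*(-1)*(-3 - 1)) + (1 - 1*12 - 11*12) = 36*(2*(-1)*(-4)) + (1 - 12 - 132) = 36*8 - 143 = 288 - 143 = 145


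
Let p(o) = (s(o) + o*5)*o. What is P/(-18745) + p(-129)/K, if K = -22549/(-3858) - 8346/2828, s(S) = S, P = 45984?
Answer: 2552330329807218/73971762685 ≈ 34504.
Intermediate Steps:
K = 3946213/1363803 (K = -22549*(-1/3858) - 8346*1/2828 = 22549/3858 - 4173/1414 = 3946213/1363803 ≈ 2.8935)
p(o) = 6*o² (p(o) = (o + o*5)*o = (o + 5*o)*o = (6*o)*o = 6*o²)
P/(-18745) + p(-129)/K = 45984/(-18745) + (6*(-129)²)/(3946213/1363803) = 45984*(-1/18745) + (6*16641)*(1363803/3946213) = -45984/18745 + 99846*(1363803/3946213) = -45984/18745 + 136170274338/3946213 = 2552330329807218/73971762685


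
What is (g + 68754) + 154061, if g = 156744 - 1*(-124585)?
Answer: 504144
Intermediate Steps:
g = 281329 (g = 156744 + 124585 = 281329)
(g + 68754) + 154061 = (281329 + 68754) + 154061 = 350083 + 154061 = 504144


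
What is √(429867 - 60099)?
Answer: 2*√92442 ≈ 608.09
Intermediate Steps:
√(429867 - 60099) = √369768 = 2*√92442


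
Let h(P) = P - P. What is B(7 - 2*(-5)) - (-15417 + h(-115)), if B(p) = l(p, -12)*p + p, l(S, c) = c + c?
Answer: 15026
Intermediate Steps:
l(S, c) = 2*c
h(P) = 0
B(p) = -23*p (B(p) = (2*(-12))*p + p = -24*p + p = -23*p)
B(7 - 2*(-5)) - (-15417 + h(-115)) = -23*(7 - 2*(-5)) - (-15417 + 0) = -23*(7 + 10) - 1*(-15417) = -23*17 + 15417 = -391 + 15417 = 15026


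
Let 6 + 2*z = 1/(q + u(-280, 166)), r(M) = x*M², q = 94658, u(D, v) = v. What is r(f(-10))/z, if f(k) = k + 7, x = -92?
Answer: 157028544/568943 ≈ 276.00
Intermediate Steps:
f(k) = 7 + k
r(M) = -92*M²
z = -568943/189648 (z = -3 + 1/(2*(94658 + 166)) = -3 + (½)/94824 = -3 + (½)*(1/94824) = -3 + 1/189648 = -568943/189648 ≈ -3.0000)
r(f(-10))/z = (-92*(7 - 10)²)/(-568943/189648) = -92*(-3)²*(-189648/568943) = -92*9*(-189648/568943) = -828*(-189648/568943) = 157028544/568943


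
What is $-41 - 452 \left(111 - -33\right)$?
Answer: $-65129$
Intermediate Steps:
$-41 - 452 \left(111 - -33\right) = -41 - 452 \left(111 + 33\right) = -41 - 65088 = -65129$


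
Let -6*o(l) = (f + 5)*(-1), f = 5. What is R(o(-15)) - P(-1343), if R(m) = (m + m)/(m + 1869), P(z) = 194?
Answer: -544359/2806 ≈ -194.00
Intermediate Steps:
o(l) = 5/3 (o(l) = -(5 + 5)*(-1)/6 = -5*(-1)/3 = -1/6*(-10) = 5/3)
R(m) = 2*m/(1869 + m) (R(m) = (2*m)/(1869 + m) = 2*m/(1869 + m))
R(o(-15)) - P(-1343) = 2*(5/3)/(1869 + 5/3) - 1*194 = 2*(5/3)/(5612/3) - 194 = 2*(5/3)*(3/5612) - 194 = 5/2806 - 194 = -544359/2806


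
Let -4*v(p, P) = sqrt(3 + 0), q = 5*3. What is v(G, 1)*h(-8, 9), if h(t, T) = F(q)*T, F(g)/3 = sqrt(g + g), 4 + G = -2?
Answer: -81*sqrt(10)/4 ≈ -64.036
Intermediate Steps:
G = -6 (G = -4 - 2 = -6)
q = 15
F(g) = 3*sqrt(2)*sqrt(g) (F(g) = 3*sqrt(g + g) = 3*sqrt(2*g) = 3*(sqrt(2)*sqrt(g)) = 3*sqrt(2)*sqrt(g))
v(p, P) = -sqrt(3)/4 (v(p, P) = -sqrt(3 + 0)/4 = -sqrt(3)/4)
h(t, T) = 3*T*sqrt(30) (h(t, T) = (3*sqrt(2)*sqrt(15))*T = (3*sqrt(30))*T = 3*T*sqrt(30))
v(G, 1)*h(-8, 9) = (-sqrt(3)/4)*(3*9*sqrt(30)) = (-sqrt(3)/4)*(27*sqrt(30)) = -81*sqrt(10)/4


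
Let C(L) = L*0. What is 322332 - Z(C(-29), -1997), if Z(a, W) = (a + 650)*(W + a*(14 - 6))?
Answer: 1620382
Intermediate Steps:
C(L) = 0
Z(a, W) = (650 + a)*(W + 8*a) (Z(a, W) = (650 + a)*(W + a*8) = (650 + a)*(W + 8*a))
322332 - Z(C(-29), -1997) = 322332 - (8*0² + 650*(-1997) + 5200*0 - 1997*0) = 322332 - (8*0 - 1298050 + 0 + 0) = 322332 - (0 - 1298050 + 0 + 0) = 322332 - 1*(-1298050) = 322332 + 1298050 = 1620382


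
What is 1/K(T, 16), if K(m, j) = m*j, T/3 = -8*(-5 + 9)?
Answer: -1/1536 ≈ -0.00065104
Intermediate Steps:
T = -96 (T = 3*(-8*(-5 + 9)) = 3*(-8*4) = 3*(-32) = -96)
K(m, j) = j*m
1/K(T, 16) = 1/(16*(-96)) = 1/(-1536) = -1/1536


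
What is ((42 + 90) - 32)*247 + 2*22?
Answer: 24744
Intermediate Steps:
((42 + 90) - 32)*247 + 2*22 = (132 - 32)*247 + 44 = 100*247 + 44 = 24700 + 44 = 24744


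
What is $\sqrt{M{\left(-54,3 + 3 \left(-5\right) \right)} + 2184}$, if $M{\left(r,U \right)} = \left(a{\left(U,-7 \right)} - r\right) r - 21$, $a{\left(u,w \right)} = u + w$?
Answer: $\sqrt{273} \approx 16.523$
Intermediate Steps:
$M{\left(r,U \right)} = -21 + r \left(-7 + U - r\right)$ ($M{\left(r,U \right)} = \left(\left(U - 7\right) - r\right) r - 21 = \left(\left(-7 + U\right) - r\right) r - 21 = \left(-7 + U - r\right) r - 21 = r \left(-7 + U - r\right) - 21 = -21 + r \left(-7 + U - r\right)$)
$\sqrt{M{\left(-54,3 + 3 \left(-5\right) \right)} + 2184} = \sqrt{\left(-21 - \left(-54\right)^{2} - 54 \left(-7 + \left(3 + 3 \left(-5\right)\right)\right)\right) + 2184} = \sqrt{\left(-21 - 2916 - 54 \left(-7 + \left(3 - 15\right)\right)\right) + 2184} = \sqrt{\left(-21 - 2916 - 54 \left(-7 - 12\right)\right) + 2184} = \sqrt{\left(-21 - 2916 - -1026\right) + 2184} = \sqrt{\left(-21 - 2916 + 1026\right) + 2184} = \sqrt{-1911 + 2184} = \sqrt{273}$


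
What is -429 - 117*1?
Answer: -546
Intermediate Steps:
-429 - 117*1 = -429 - 117 = -546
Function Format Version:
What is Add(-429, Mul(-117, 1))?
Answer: -546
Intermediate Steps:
Add(-429, Mul(-117, 1)) = Add(-429, -117) = -546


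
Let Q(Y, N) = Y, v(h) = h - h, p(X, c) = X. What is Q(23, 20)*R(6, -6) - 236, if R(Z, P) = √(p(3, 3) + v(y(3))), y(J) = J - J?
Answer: -236 + 23*√3 ≈ -196.16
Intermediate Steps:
y(J) = 0
v(h) = 0
R(Z, P) = √3 (R(Z, P) = √(3 + 0) = √3)
Q(23, 20)*R(6, -6) - 236 = 23*√3 - 236 = -236 + 23*√3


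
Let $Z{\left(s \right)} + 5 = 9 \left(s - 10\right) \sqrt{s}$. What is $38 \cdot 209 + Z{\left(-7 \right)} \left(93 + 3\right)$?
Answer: $7462 - 14688 i \sqrt{7} \approx 7462.0 - 38861.0 i$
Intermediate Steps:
$Z{\left(s \right)} = -5 + \sqrt{s} \left(-90 + 9 s\right)$ ($Z{\left(s \right)} = -5 + 9 \left(s - 10\right) \sqrt{s} = -5 + 9 \left(-10 + s\right) \sqrt{s} = -5 + \left(-90 + 9 s\right) \sqrt{s} = -5 + \sqrt{s} \left(-90 + 9 s\right)$)
$38 \cdot 209 + Z{\left(-7 \right)} \left(93 + 3\right) = 38 \cdot 209 + \left(-5 - 90 \sqrt{-7} + 9 \left(-7\right)^{\frac{3}{2}}\right) \left(93 + 3\right) = 7942 + \left(-5 - 90 i \sqrt{7} + 9 \left(- 7 i \sqrt{7}\right)\right) 96 = 7942 + \left(-5 - 90 i \sqrt{7} - 63 i \sqrt{7}\right) 96 = 7942 + \left(-5 - 153 i \sqrt{7}\right) 96 = 7942 - \left(480 + 14688 i \sqrt{7}\right) = 7462 - 14688 i \sqrt{7}$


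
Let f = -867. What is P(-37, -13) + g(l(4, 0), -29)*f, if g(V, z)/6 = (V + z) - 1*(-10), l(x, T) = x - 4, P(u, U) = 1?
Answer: 98839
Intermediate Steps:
l(x, T) = -4 + x
g(V, z) = 60 + 6*V + 6*z (g(V, z) = 6*((V + z) - 1*(-10)) = 6*((V + z) + 10) = 6*(10 + V + z) = 60 + 6*V + 6*z)
P(-37, -13) + g(l(4, 0), -29)*f = 1 + (60 + 6*(-4 + 4) + 6*(-29))*(-867) = 1 + (60 + 6*0 - 174)*(-867) = 1 + (60 + 0 - 174)*(-867) = 1 - 114*(-867) = 1 + 98838 = 98839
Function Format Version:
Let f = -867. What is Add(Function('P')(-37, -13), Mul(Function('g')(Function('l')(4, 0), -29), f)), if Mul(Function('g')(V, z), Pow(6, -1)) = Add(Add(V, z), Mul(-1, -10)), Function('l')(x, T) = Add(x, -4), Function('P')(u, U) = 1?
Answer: 98839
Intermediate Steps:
Function('l')(x, T) = Add(-4, x)
Function('g')(V, z) = Add(60, Mul(6, V), Mul(6, z)) (Function('g')(V, z) = Mul(6, Add(Add(V, z), Mul(-1, -10))) = Mul(6, Add(Add(V, z), 10)) = Mul(6, Add(10, V, z)) = Add(60, Mul(6, V), Mul(6, z)))
Add(Function('P')(-37, -13), Mul(Function('g')(Function('l')(4, 0), -29), f)) = Add(1, Mul(Add(60, Mul(6, Add(-4, 4)), Mul(6, -29)), -867)) = Add(1, Mul(Add(60, Mul(6, 0), -174), -867)) = Add(1, Mul(Add(60, 0, -174), -867)) = Add(1, Mul(-114, -867)) = Add(1, 98838) = 98839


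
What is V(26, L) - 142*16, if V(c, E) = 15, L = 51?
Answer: -2257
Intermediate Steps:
V(26, L) - 142*16 = 15 - 142*16 = 15 - 1*2272 = 15 - 2272 = -2257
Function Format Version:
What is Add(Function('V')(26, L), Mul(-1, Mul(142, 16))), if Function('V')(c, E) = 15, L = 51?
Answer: -2257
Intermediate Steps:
Add(Function('V')(26, L), Mul(-1, Mul(142, 16))) = Add(15, Mul(-1, Mul(142, 16))) = Add(15, Mul(-1, 2272)) = Add(15, -2272) = -2257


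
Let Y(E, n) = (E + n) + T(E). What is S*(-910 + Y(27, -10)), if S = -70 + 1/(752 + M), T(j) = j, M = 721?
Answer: 89292394/1473 ≈ 60619.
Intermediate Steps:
S = -103109/1473 (S = -70 + 1/(752 + 721) = -70 + 1/1473 = -103109/1473 ≈ -69.999)
Y(E, n) = n + 2*E (Y(E, n) = (E + n) + E = n + 2*E)
S*(-910 + Y(27, -10)) = -103109*(-910 + (-10 + 2*27))/1473 = -103109*(-910 + (-10 + 54))/1473 = -103109*(-910 + 44)/1473 = -103109/1473*(-866) = 89292394/1473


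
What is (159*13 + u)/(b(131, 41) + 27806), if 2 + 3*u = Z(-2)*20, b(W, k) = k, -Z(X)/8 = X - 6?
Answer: 2493/27847 ≈ 0.089525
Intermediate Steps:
Z(X) = 48 - 8*X (Z(X) = -8*(X - 6) = -8*(-6 + X) = 48 - 8*X)
u = 426 (u = -⅔ + ((48 - 8*(-2))*20)/3 = -⅔ + ((48 + 16)*20)/3 = -⅔ + (64*20)/3 = -⅔ + (⅓)*1280 = -⅔ + 1280/3 = 426)
(159*13 + u)/(b(131, 41) + 27806) = (159*13 + 426)/(41 + 27806) = (2067 + 426)/27847 = 2493*(1/27847) = 2493/27847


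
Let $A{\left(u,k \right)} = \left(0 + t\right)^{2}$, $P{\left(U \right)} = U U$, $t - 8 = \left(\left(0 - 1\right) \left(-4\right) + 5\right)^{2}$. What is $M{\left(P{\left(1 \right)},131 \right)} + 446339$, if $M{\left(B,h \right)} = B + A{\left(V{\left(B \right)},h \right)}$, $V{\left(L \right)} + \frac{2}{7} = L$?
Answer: $454261$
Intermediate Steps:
$t = 89$ ($t = 8 + \left(\left(0 - 1\right) \left(-4\right) + 5\right)^{2} = 8 + \left(\left(-1\right) \left(-4\right) + 5\right)^{2} = 8 + \left(4 + 5\right)^{2} = 8 + 9^{2} = 8 + 81 = 89$)
$V{\left(L \right)} = - \frac{2}{7} + L$
$P{\left(U \right)} = U^{2}$
$A{\left(u,k \right)} = 7921$ ($A{\left(u,k \right)} = \left(0 + 89\right)^{2} = 89^{2} = 7921$)
$M{\left(B,h \right)} = 7921 + B$ ($M{\left(B,h \right)} = B + 7921 = 7921 + B$)
$M{\left(P{\left(1 \right)},131 \right)} + 446339 = \left(7921 + 1^{2}\right) + 446339 = \left(7921 + 1\right) + 446339 = 7922 + 446339 = 454261$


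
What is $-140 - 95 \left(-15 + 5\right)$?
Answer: $810$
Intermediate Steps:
$-140 - 95 \left(-15 + 5\right) = -140 - -950 = -140 + 950 = 810$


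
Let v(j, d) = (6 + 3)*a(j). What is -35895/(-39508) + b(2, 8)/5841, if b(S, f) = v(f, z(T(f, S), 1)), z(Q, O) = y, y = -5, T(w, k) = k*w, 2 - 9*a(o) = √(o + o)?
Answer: 209583679/230766228 ≈ 0.90821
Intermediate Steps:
a(o) = 2/9 - √2*√o/9 (a(o) = 2/9 - √(o + o)/9 = 2/9 - √2*√o/9)
z(Q, O) = -5
v(j, d) = 2 - √2*√j (v(j, d) = (6 + 3)*(2/9 - √2*√j/9) = 9*(2/9 - √2*√j/9) = 2 - √2*√j)
b(S, f) = 2 - √2*√f
-35895/(-39508) + b(2, 8)/5841 = -35895/(-39508) + (2 - √2*√8)/5841 = -35895*(-1/39508) + (2 - √2*2*√2)*(1/5841) = 35895/39508 + (2 - 4)*(1/5841) = 35895/39508 - 2*1/5841 = 35895/39508 - 2/5841 = 209583679/230766228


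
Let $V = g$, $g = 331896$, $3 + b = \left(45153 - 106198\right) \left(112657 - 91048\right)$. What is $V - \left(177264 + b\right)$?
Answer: $1319276040$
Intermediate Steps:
$b = -1319121408$ ($b = -3 + \left(45153 - 106198\right) \left(112657 - 91048\right) = -3 - 1319121405 = -1319121408$)
$V = 331896$
$V - \left(177264 + b\right) = 331896 - -1318944144 = 331896 + \left(-177264 + 1319121408\right) = 331896 + 1318944144 = 1319276040$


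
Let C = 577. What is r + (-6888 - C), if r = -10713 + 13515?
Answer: -4663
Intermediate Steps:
r = 2802
r + (-6888 - C) = 2802 + (-6888 - 1*577) = 2802 + (-6888 - 577) = 2802 - 7465 = -4663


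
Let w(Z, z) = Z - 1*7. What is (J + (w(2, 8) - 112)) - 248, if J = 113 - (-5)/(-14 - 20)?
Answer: -8573/34 ≈ -252.15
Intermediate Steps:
w(Z, z) = -7 + Z (w(Z, z) = Z - 7 = -7 + Z)
J = 3837/34 (J = 113 - (-5)/(-34) = 113 - (-5)*(-1)/34 = 113 - 1*5/34 = 113 - 5/34 = 3837/34 ≈ 112.85)
(J + (w(2, 8) - 112)) - 248 = (3837/34 + ((-7 + 2) - 112)) - 248 = (3837/34 + (-5 - 112)) - 248 = (3837/34 - 117) - 248 = -141/34 - 248 = -8573/34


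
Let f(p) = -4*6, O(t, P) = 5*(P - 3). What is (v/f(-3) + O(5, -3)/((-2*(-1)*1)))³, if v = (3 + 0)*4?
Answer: -29791/8 ≈ -3723.9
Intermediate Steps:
O(t, P) = -15 + 5*P (O(t, P) = 5*(-3 + P) = -15 + 5*P)
v = 12 (v = 3*4 = 12)
f(p) = -24
(v/f(-3) + O(5, -3)/((-2*(-1)*1)))³ = (12/(-24) + (-15 + 5*(-3))/((-2*(-1)*1)))³ = (12*(-1/24) + (-15 - 15)/((2*1)))³ = (-½ - 30/2)³ = (-½ - 30*½)³ = (-½ - 15)³ = (-31/2)³ = -29791/8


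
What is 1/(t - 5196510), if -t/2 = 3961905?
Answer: -1/13120320 ≈ -7.6218e-8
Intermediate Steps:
t = -7923810 (t = -2*3961905 = -7923810)
1/(t - 5196510) = 1/(-7923810 - 5196510) = 1/(-13120320) = -1/13120320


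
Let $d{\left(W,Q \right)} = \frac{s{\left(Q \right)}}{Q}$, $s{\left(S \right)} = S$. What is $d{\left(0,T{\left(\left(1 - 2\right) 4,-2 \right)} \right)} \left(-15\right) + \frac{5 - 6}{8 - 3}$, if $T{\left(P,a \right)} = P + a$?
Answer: $- \frac{76}{5} \approx -15.2$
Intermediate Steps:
$d{\left(W,Q \right)} = 1$ ($d{\left(W,Q \right)} = \frac{Q}{Q} = 1$)
$d{\left(0,T{\left(\left(1 - 2\right) 4,-2 \right)} \right)} \left(-15\right) + \frac{5 - 6}{8 - 3} = 1 \left(-15\right) + \frac{5 - 6}{8 - 3} = -15 - \frac{1}{5} = - \frac{76}{5}$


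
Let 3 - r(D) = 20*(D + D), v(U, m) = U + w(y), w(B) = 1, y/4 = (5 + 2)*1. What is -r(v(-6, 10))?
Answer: -203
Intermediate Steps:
y = 28 (y = 4*((5 + 2)*1) = 4*(7*1) = 4*7 = 28)
v(U, m) = 1 + U (v(U, m) = U + 1 = 1 + U)
r(D) = 3 - 40*D (r(D) = 3 - 20*(D + D) = 3 - 20*2*D = 3 - 40*D)
-r(v(-6, 10)) = -(3 - 40*(1 - 6)) = -(3 - 40*(-5)) = -(3 + 200) = -1*203 = -203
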